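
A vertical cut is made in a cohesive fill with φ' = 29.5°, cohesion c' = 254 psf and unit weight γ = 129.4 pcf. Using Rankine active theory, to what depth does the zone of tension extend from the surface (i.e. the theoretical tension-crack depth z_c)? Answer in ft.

K_a = tan²(45° − 29.5°/2) = 0.3401; √K_a = 0.5832.
The active pressure is zero where K_a γ z = 2c√K_a, so z_c = 2c/(γ√K_a) = 2×254/(129.4×0.5832) = 6.732 ft.

6.73 ft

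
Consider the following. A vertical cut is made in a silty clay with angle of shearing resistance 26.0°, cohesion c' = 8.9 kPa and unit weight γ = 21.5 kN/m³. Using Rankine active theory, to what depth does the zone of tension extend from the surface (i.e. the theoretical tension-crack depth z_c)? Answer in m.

1.32 m

K_a = tan²(45° − 26.0°/2) = 0.3905; √K_a = 0.6249.
The active pressure is zero where K_a γ z = 2c√K_a, so z_c = 2c/(γ√K_a) = 2×8.9/(21.5×0.6249) = 1.325 m.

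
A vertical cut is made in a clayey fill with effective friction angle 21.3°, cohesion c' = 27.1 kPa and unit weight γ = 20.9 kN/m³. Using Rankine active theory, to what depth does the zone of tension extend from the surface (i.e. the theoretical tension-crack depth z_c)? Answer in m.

3.79 m

K_a = tan²(45° − 21.3°/2) = 0.4671; √K_a = 0.6834.
The active pressure is zero where K_a γ z = 2c√K_a, so z_c = 2c/(γ√K_a) = 2×27.1/(20.9×0.6834) = 3.795 m.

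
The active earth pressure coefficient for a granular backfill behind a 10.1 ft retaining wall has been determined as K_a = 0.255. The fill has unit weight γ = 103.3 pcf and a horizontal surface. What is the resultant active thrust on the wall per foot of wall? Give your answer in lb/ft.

P = ½ K_a γ H² = 0.5 × 0.255 × 103.3 × 10.1² = 1344 lb/ft.

1340 lb/ft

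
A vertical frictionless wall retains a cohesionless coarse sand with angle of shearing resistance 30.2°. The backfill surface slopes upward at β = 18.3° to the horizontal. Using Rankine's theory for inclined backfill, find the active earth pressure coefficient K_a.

K_a = cos β · (cos β − √(cos²β − cos²φ)) / (cos β + √(cos²β − cos²φ)).
cos β = 0.9494, cos φ = 0.8643, √(cos²β − cos²φ) = 0.3930.
K_a = 0.9494 × (0.9494 − 0.3930)/(0.9494 + 0.3930) = 0.3935.

0.394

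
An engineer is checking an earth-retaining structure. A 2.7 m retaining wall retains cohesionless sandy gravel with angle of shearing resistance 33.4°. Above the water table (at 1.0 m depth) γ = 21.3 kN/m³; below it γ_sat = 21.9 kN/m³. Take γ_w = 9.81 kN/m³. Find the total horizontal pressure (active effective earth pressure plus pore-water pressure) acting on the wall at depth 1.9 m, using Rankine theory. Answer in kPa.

18.2 kPa

K_a = (1 − sin φ)/(1 + sin φ) = 0.2899.
γ' = 21.9 − 9.81 = 12.09 kN/m³.
Effective vertical stress at 1.9 m: σ'_v = 21.3×1.0 + 12.09×0.900 = 32.18 kPa.
σ'_h = K_a σ'_v = 0.2899 × 32.18 = 9.330 kPa; u = γ_w × 0.900 = 8.829 kPa.
Total σ_h = 9.330 + 8.829 = 18.16 kPa.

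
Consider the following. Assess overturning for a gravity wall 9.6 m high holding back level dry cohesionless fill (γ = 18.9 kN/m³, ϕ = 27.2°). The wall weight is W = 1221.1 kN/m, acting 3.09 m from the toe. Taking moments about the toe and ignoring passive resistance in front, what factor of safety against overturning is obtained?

3.63

K_a = tan²(45° − 27.2°/2) = 0.3726.
P_a = ½K_aγH² = 0.5×0.3726×18.9×9.6² = 324.5 kN/m, acting at H/3 = 3.200 m above the base.
Overturning moment M_o = P_a × H/3 = 324.5 × 3.200 = 1038.
Resisting moment M_r = W × 3.09 = 1221.1 × 3.09 = 3773.
FS_overturning = M_r/M_o = 3773/1038 = 3.634.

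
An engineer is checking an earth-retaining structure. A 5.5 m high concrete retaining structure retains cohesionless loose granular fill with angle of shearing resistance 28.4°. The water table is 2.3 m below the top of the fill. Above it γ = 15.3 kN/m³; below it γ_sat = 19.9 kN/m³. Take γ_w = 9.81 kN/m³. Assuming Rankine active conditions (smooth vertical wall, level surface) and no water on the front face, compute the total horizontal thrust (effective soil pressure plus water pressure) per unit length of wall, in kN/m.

K_a = tan²(45° − φ/2) = 0.3554.
γ' = 19.9 − 9.81 = 10.09 kN/m³. Depth below WT = 3.2 m.
σ'_h at WT = K_a γ d_w = 12.51 kPa; at base = 12.51 + K_a γ' × 3.2 = 23.98 kPa.
P₁ (0–2.3 m) = ½×12.51×2.3 = 14.38. P₂ (2.3–5.5 m) = ½(12.51+23.98)×3.2 = 58.37.
P_w = ½ γ_w h₂² = 0.5×9.81×3.2² = 50.23. Total = 14.38+58.37+50.23 = 123.0 kN/m.

123 kN/m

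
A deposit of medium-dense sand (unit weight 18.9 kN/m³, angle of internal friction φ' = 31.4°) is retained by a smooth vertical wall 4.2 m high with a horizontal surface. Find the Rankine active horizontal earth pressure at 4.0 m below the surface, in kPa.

K_a = (1 − sin φ)/(1 + sin φ) = 0.3149.
σ_h = K_a γ z = 0.3149 × 18.9 × 4.0 = 23.81 kPa.

23.8 kPa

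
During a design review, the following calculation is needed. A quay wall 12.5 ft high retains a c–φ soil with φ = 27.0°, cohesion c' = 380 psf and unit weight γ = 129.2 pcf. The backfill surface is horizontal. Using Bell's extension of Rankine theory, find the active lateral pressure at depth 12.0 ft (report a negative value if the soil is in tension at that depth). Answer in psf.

116 psf

K_a = (1 − sin φ)/(1 + sin φ) = 0.3755.
σ_a = K_a γ z − 2c√K_a = 0.3755×129.2×12.0 − 2×380×0.6128 = 116.5 psf.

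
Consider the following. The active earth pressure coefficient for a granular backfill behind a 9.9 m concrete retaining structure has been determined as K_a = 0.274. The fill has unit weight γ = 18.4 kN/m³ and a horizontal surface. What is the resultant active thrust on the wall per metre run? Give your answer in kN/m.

P = ½ K_a γ H² = 0.5 × 0.274 × 18.4 × 9.9² = 247.1 kN/m.

247 kN/m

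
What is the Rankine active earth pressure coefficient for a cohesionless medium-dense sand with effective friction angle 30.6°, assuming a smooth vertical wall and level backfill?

0.325

K_a = tan²(45° − φ/2) = tan²(29.70°) = 0.3253.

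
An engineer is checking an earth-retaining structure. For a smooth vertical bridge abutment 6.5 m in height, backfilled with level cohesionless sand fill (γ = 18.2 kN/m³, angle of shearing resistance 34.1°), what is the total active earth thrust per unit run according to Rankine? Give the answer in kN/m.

K_a = tan²(45° − φ/2) = 0.2815.
P_a = ½ K_a γ H² = 0.5 × 0.2815 × 18.2 × 6.5² = 108.2 kN/m.

108 kN/m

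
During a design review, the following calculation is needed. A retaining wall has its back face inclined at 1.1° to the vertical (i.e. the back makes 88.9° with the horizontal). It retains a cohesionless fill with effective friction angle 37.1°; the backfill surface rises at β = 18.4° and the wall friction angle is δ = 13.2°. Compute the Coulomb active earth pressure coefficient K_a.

K_a = sin²(α+φ) / [sin²α · sin(α−δ) · (1 + √{sin(φ+δ)sin(φ−β) / (sin(α−δ)sin(α+β))})²].
With α = 88.9°, φ = 37.1°, δ = 13.2°, β = 18.4°: K_a = 0.2939.

0.294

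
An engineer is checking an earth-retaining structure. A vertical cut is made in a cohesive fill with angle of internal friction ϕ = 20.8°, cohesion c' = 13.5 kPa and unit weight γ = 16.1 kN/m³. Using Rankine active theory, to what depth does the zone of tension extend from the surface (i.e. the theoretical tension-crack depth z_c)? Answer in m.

K_a = tan²(45° − 20.8°/2) = 0.4759; √K_a = 0.6899.
The active pressure is zero where K_a γ z = 2c√K_a, so z_c = 2c/(γ√K_a) = 2×13.5/(16.1×0.6899) = 2.431 m.

2.43 m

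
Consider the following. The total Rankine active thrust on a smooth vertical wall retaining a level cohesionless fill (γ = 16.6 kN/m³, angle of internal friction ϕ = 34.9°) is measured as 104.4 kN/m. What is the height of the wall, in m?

6.80 m

K_a = 0.2721. P_a = ½ K_a γ H² ⇒ H = √(2P_a/(K_a γ)).
H = √(2×104.4/(0.2721×16.6)) = 6.798 m.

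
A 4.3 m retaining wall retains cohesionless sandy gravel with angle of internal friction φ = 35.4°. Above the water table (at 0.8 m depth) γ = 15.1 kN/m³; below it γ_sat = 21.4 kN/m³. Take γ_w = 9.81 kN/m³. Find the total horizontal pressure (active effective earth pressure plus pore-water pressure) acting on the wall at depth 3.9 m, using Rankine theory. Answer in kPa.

K_a = (1 − sin φ)/(1 + sin φ) = 0.2664.
γ' = 21.4 − 9.81 = 11.59 kN/m³.
Effective vertical stress at 3.9 m: σ'_v = 15.1×0.8 + 11.59×3.10 = 48.01 kPa.
σ'_h = K_a σ'_v = 0.2664 × 48.01 = 12.79 kPa; u = γ_w × 3.10 = 30.41 kPa.
Total σ_h = 12.79 + 30.41 = 43.20 kPa.

43.2 kPa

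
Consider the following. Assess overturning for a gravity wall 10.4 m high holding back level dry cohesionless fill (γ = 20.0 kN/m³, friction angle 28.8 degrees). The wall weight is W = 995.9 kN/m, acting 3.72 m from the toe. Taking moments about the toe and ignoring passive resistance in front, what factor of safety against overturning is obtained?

K_a = tan²(45° − 28.8°/2) = 0.3498.
P_a = ½K_aγH² = 0.5×0.3498×20.0×10.4² = 378.3 kN/m, acting at H/3 = 3.467 m above the base.
Overturning moment M_o = P_a × H/3 = 378.3 × 3.467 = 1311.
Resisting moment M_r = W × 3.72 = 995.9 × 3.72 = 3705.
FS_overturning = M_r/M_o = 3705/1311 = 2.825.

2.83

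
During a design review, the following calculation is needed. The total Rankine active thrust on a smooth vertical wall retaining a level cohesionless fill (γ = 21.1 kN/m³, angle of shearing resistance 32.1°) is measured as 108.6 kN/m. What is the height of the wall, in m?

K_a = 0.3060. P_a = ½ K_a γ H² ⇒ H = √(2P_a/(K_a γ)).
H = √(2×108.6/(0.3060×21.1)) = 5.800 m.

5.80 m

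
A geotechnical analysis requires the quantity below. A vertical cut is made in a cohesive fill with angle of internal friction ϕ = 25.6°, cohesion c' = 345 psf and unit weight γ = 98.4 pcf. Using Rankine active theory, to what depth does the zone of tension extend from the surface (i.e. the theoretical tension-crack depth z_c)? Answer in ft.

11.1 ft

K_a = tan²(45° − 25.6°/2) = 0.3966; √K_a = 0.6297.
The active pressure is zero where K_a γ z = 2c√K_a, so z_c = 2c/(γ√K_a) = 2×345/(98.4×0.6297) = 11.14 ft.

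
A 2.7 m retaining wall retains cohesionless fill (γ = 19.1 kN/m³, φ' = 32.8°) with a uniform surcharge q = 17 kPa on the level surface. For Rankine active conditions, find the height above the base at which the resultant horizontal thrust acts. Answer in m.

1.08 m

K_a = 0.2973.
Triangular part P₁ = ½K_aγH² = 20.70 at H/3 = 0.9000 m; rectangular part P₂ = K_a q H = 13.64 at H/2 = 1.350 m.
ȳ = (P₁·0.9000 + P₂·1.350)/(P₁+P₂) = 1.079 m.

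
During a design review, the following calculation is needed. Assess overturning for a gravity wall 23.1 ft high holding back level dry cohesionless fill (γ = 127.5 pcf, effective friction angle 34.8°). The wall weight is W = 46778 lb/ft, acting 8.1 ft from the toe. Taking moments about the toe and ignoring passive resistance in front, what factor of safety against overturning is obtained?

K_a = tan²(45° − 34.8°/2) = 0.2733.
P_a = ½K_aγH² = 0.5×0.2733×127.5×23.1² = 9297 lb/ft, acting at H/3 = 7.700 ft above the base.
Overturning moment M_o = P_a × H/3 = 9297 × 7.700 = 71590.
Resisting moment M_r = W × 8.1 = 46778 × 8.1 = 378900.
FS_overturning = M_r/M_o = 378900/71590 = 5.293.

5.29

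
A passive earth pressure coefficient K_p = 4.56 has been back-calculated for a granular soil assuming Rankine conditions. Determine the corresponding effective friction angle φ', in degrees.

K_p = (1+sin φ)/(1−sin φ) ⇒ sin φ = (K_p − 1)/(K_p + 1) = 0.6403.
φ = arcsin(0.6403) = 39.81°.

39.8°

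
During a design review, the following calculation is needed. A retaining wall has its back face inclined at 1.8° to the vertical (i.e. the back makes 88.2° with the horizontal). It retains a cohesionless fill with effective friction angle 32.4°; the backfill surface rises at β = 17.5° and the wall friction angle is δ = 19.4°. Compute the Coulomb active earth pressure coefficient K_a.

0.366

K_a = sin²(α+φ) / [sin²α · sin(α−δ) · (1 + √{sin(φ+δ)sin(φ−β) / (sin(α−δ)sin(α+β))})²].
With α = 88.2°, φ = 32.4°, δ = 19.4°, β = 17.5°: K_a = 0.3659.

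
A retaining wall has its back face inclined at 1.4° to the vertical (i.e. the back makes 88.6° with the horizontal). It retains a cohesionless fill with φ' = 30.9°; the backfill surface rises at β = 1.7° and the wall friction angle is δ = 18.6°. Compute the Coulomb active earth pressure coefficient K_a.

K_a = sin²(α+φ) / [sin²α · sin(α−δ) · (1 + √{sin(φ+δ)sin(φ−β) / (sin(α−δ)sin(α+β))})²].
With α = 88.6°, φ = 30.9°, δ = 18.6°, β = 1.7°: K_a = 0.3042.

0.304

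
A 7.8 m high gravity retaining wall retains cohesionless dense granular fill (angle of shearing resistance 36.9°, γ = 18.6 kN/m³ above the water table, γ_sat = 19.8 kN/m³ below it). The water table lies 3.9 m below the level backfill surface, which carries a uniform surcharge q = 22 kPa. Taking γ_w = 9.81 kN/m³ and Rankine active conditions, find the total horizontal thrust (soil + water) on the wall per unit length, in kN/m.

K_a = tan²(45° − φ/2) = 0.2497.
γ' = 19.8 − 9.81 = 9.990 kN/m³. h₂ = H − d_w = 3.9 m.
σ'_h: at surface K_a·q = 5.493; at WT K_a(q+γd_w) = 23.60; at base K_a(q+γd_w+γ'h₂) = 33.33 kPa.
P₁ = ½(5.493+23.60)×3.9 = 56.74; P₂ = ½(23.60+33.33)×3.9 = 111.0; P_w = ½γ_w h₂² = 74.61.
Total = 56.74+111.0+74.61 = 242.4 kN/m.

242 kN/m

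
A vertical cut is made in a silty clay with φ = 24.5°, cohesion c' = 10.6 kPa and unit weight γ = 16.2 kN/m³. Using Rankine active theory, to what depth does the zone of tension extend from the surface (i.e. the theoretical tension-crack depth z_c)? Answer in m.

K_a = tan²(45° − 24.5°/2) = 0.4137; √K_a = 0.6432.
The active pressure is zero where K_a γ z = 2c√K_a, so z_c = 2c/(γ√K_a) = 2×10.6/(16.2×0.6432) = 2.035 m.

2.03 m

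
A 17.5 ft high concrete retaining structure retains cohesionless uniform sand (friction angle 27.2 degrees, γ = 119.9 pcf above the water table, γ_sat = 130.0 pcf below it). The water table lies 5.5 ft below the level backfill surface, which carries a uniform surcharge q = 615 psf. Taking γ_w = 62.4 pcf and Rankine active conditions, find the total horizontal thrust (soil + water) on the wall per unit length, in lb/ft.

K_a = tan²(45° − φ/2) = 0.3726.
γ' = 130.0 − 62.4 = 67.60 pcf. h₂ = H − d_w = 12.0 ft.
σ'_h: at surface K_a·q = 229.1; at WT K_a(q+γd_w) = 474.8; at base K_a(q+γd_w+γ'h₂) = 777.1 psf.
P₁ = ½(229.1+474.8)×5.5 = 1936; P₂ = ½(474.8+777.1)×12.0 = 7512; P_w = ½γ_w h₂² = 4493.
Total = 1936+7512+4493 = 13940 lb/ft.

13900 lb/ft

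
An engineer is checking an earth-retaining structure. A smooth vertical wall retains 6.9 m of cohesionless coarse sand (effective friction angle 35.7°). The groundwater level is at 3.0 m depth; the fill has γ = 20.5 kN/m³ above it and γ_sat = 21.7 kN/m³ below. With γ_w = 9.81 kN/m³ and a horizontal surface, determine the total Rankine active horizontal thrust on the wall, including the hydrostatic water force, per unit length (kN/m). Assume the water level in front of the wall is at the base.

186 kN/m

K_a = tan²(45° − φ/2) = 0.2630.
γ' = 21.7 − 9.81 = 11.89 kN/m³. Depth below WT = 3.9 m.
σ'_h at WT = K_a γ d_w = 16.17 kPa; at base = 16.17 + K_a γ' × 3.9 = 28.37 kPa.
P₁ (0–3.0 m) = ½×16.17×3.0 = 24.26. P₂ (3.0–6.9 m) = ½(16.17+28.37)×3.9 = 86.86.
P_w = ½ γ_w h₂² = 0.5×9.81×3.9² = 74.61. Total = 24.26+86.86+74.61 = 185.7 kN/m.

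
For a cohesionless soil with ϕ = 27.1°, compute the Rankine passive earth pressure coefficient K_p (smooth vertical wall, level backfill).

K_p = (1 + sin φ)/(1 − sin φ) = tan²(45° + 27.1°/2) = 2.673.

2.67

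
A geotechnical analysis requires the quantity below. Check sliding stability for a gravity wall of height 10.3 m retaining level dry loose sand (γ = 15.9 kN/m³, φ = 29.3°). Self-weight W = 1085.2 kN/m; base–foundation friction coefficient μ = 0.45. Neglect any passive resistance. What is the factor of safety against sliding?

K_a = tan²(45° − 29.3°/2) = 0.3428.
P_a = ½K_aγH² = 0.5×0.3428×15.9×10.3² = 289.2 kN/m, acting at H/3 = 3.433 m above the base.
FS_sliding = μW / P_a = 0.45×1085.2 / 289.2 = 1.689.

1.69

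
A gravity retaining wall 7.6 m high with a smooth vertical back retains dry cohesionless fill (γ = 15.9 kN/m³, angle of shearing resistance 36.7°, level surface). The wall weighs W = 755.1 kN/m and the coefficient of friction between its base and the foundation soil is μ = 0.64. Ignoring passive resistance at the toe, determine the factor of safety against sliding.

4.18

K_a = tan²(45° − 36.7°/2) = 0.2519.
P_a = ½K_aγH² = 0.5×0.2519×15.9×7.6² = 115.7 kN/m, acting at H/3 = 2.533 m above the base.
FS_sliding = μW / P_a = 0.64×755.1 / 115.7 = 4.179.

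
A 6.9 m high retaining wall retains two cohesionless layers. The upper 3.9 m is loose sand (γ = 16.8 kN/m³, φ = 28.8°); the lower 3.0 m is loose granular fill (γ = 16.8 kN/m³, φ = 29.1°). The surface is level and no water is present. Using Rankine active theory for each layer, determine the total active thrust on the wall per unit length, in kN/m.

139 kN/m

K_a1 = tan²(45°−28.8°/2) = 0.3498; K_a2 = tan²(45°−29.1°/2) = 0.3456.
Layer 1: σ at base = K_a1 γ₁ h₁ = 22.92 kPa; P₁ = ½×22.92×3.9 = 44.69.
Layer 2: σ_v at top = γ₁h₁ = 65.52; σ_h top = K_a2×65.52 = 22.64; σ_h base = K_a2×(65.52+16.8×3.0) = 40.06.
P₂ = ½(22.64+40.06)×3.0 = 94.06. Total P_a = 44.69+94.06 = 138.7 kN/m.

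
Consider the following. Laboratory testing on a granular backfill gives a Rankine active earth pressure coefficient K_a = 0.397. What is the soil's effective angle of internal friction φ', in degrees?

K_a = tan²(45° − φ/2) ⇒ 45° − φ/2 = arctan(√0.397) = 32.21°.
φ = 2(45° − 32.21°) = 25.57°.

25.6°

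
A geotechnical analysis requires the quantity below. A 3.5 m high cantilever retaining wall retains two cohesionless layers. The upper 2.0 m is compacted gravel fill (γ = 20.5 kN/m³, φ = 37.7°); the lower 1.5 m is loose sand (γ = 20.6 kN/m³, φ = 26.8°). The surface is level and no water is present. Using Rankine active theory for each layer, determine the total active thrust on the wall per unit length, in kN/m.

41.9 kN/m

K_a1 = tan²(45°−37.7°/2) = 0.2411; K_a2 = tan²(45°−26.8°/2) = 0.3785.
Layer 1: σ at base = K_a1 γ₁ h₁ = 9.883 kPa; P₁ = ½×9.883×2.0 = 9.883.
Layer 2: σ_v at top = γ₁h₁ = 41.00; σ_h top = K_a2×41.00 = 15.52; σ_h base = K_a2×(41.00+20.6×1.5) = 27.21.
P₂ = ½(15.52+27.21)×1.5 = 32.05. Total P_a = 9.883+32.05 = 41.93 kN/m.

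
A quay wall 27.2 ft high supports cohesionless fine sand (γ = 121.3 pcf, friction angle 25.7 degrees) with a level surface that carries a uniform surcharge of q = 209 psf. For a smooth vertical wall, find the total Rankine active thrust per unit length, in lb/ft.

K_a = tan²(45° − φ/2) = 0.3950.
Soil triangle: ½ K_a γ H² = 0.5×0.3950×121.3×27.2² = 17730 lb/ft.
Surcharge rectangle: K_a q H = 0.3950×209×27.2 = 2246 lb/ft.
Total = 17730 + 2246 = 19970 lb/ft.

20000 lb/ft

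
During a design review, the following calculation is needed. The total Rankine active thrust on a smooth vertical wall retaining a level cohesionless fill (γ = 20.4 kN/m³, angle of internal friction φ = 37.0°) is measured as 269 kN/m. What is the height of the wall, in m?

K_a = 0.2486. P_a = ½ K_a γ H² ⇒ H = √(2P_a/(K_a γ)).
H = √(2×269/(0.2486×20.4)) = 10.30 m.

10.3 m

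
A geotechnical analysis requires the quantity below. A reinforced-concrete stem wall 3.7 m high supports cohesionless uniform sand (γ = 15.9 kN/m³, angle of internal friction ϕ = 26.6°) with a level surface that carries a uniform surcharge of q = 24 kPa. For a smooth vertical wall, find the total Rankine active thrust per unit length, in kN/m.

75.4 kN/m

K_a = tan²(45° − φ/2) = 0.3814.
Soil triangle: ½ K_a γ H² = 0.5×0.3814×15.9×3.7² = 41.51 kN/m.
Surcharge rectangle: K_a q H = 0.3814×24×3.7 = 33.87 kN/m.
Total = 41.51 + 33.87 = 75.39 kN/m.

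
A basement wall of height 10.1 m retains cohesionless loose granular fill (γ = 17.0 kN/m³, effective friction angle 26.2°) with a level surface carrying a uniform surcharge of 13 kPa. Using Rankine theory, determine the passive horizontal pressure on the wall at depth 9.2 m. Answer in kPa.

K_p = (1 + sin φ)/(1 − sin φ) = 2.581.
σ_v = γz + q = 17.0 × 9.2 + 13 = 169.4 kPa.
σ_h = K_p σ_v = 2.581 × 169.4 = 437.2 kPa.

437 kPa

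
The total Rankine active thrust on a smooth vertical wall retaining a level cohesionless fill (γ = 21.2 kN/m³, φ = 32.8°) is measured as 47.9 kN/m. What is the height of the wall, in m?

K_a = 0.2973. P_a = ½ K_a γ H² ⇒ H = √(2P_a/(K_a γ)).
H = √(2×47.9/(0.2973×21.2)) = 3.899 m.

3.90 m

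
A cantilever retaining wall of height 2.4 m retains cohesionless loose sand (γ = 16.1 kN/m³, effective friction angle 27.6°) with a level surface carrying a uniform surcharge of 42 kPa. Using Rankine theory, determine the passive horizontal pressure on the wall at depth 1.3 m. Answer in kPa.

K_p = (1 + sin φ)/(1 − sin φ) = 2.726.
σ_v = γz + q = 16.1 × 1.3 + 42 = 62.93 kPa.
σ_h = K_p σ_v = 2.726 × 62.93 = 171.6 kPa.

172 kPa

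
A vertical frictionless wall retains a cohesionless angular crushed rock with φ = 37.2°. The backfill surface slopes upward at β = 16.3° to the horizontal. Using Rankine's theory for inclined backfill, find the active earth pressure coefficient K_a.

0.272

K_a = cos β · (cos β − √(cos²β − cos²φ)) / (cos β + √(cos²β − cos²φ)).
cos β = 0.9598, cos φ = 0.7965, √(cos²β − cos²φ) = 0.5355.
K_a = 0.9598 × (0.9598 − 0.5355)/(0.9598 + 0.5355) = 0.2723.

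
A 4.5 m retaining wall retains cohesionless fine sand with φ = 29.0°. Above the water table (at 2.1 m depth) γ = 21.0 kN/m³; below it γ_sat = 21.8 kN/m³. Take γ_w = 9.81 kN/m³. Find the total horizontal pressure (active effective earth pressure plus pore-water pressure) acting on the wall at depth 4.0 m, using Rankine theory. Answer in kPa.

K_a = (1 − sin φ)/(1 + sin φ) = 0.3470.
γ' = 21.8 − 9.81 = 11.99 kN/m³.
Effective vertical stress at 4.0 m: σ'_v = 21.0×2.1 + 11.99×1.90 = 66.88 kPa.
σ'_h = K_a σ'_v = 0.3470 × 66.88 = 23.21 kPa; u = γ_w × 1.90 = 18.64 kPa.
Total σ_h = 23.21 + 18.64 = 41.84 kPa.

41.8 kPa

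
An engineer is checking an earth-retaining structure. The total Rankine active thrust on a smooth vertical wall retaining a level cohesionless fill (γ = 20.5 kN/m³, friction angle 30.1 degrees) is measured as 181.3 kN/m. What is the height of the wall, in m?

K_a = 0.3320. P_a = ½ K_a γ H² ⇒ H = √(2P_a/(K_a γ)).
H = √(2×181.3/(0.3320×20.5)) = 7.299 m.

7.30 m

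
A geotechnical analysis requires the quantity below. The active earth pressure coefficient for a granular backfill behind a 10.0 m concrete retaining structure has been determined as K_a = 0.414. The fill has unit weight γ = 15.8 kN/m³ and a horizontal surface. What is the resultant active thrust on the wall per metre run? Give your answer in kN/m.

P = ½ K_a γ H² = 0.5 × 0.414 × 15.8 × 10.0² = 327.1 kN/m.

327 kN/m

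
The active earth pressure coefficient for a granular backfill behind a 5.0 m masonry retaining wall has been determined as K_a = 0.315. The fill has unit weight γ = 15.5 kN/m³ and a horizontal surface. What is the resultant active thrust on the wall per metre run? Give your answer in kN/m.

P = ½ K_a γ H² = 0.5 × 0.315 × 15.5 × 5.0² = 61.03 kN/m.

61.0 kN/m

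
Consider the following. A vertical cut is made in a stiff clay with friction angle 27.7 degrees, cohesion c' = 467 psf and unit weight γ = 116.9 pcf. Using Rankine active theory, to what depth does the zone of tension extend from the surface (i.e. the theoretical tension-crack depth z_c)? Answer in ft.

13.2 ft

K_a = tan²(45° − 27.7°/2) = 0.3653; √K_a = 0.6044.
The active pressure is zero where K_a γ z = 2c√K_a, so z_c = 2c/(γ√K_a) = 2×467/(116.9×0.6044) = 13.22 ft.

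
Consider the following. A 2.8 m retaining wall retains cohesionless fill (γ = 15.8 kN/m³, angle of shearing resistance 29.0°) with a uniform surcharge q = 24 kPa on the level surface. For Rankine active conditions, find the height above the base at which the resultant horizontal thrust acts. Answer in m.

1.18 m

K_a = 0.3470.
Triangular part P₁ = ½K_aγH² = 21.49 at H/3 = 0.9333 m; rectangular part P₂ = K_a q H = 23.32 at H/2 = 1.400 m.
ȳ = (P₁·0.9333 + P₂·1.400)/(P₁+P₂) = 1.176 m.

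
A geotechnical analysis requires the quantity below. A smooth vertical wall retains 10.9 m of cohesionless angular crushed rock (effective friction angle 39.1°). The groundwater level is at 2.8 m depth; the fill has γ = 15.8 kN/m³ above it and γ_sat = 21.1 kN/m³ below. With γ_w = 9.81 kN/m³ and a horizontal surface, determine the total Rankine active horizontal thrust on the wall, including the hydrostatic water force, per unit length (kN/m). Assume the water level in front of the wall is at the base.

K_a = tan²(45° − φ/2) = 0.2265.
γ' = 21.1 − 9.81 = 11.29 kN/m³. Depth below WT = 8.1 m.
σ'_h at WT = K_a γ d_w = 10.02 kPa; at base = 10.02 + K_a γ' × 8.1 = 30.73 kPa.
P₁ (0–2.8 m) = ½×10.02×2.8 = 14.03. P₂ (2.8–10.9 m) = ½(10.02+30.73)×8.1 = 165.0.
P_w = ½ γ_w h₂² = 0.5×9.81×8.1² = 321.8. Total = 14.03+165.0+321.8 = 500.9 kN/m.

501 kN/m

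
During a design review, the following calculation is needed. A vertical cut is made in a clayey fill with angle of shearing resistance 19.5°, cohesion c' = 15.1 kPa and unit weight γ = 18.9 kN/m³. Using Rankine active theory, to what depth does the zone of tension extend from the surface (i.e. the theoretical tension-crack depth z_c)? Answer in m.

2.26 m

K_a = tan²(45° − 19.5°/2) = 0.4995; √K_a = 0.7067.
The active pressure is zero where K_a γ z = 2c√K_a, so z_c = 2c/(γ√K_a) = 2×15.1/(18.9×0.7067) = 2.261 m.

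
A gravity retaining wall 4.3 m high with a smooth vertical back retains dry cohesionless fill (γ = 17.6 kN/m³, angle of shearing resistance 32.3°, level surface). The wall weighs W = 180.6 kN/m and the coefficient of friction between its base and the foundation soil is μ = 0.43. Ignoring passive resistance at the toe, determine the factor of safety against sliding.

K_a = tan²(45° − 32.3°/2) = 0.3035.
P_a = ½K_aγH² = 0.5×0.3035×17.6×4.3² = 49.38 kN/m, acting at H/3 = 1.433 m above the base.
FS_sliding = μW / P_a = 0.43×180.6 / 49.38 = 1.573.

1.57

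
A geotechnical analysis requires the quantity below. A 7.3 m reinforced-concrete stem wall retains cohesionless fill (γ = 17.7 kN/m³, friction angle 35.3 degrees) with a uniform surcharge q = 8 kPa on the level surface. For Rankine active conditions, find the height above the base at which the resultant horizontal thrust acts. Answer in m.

K_a = 0.2675.
Triangular part P₁ = ½K_aγH² = 126.2 at H/3 = 2.433 m; rectangular part P₂ = K_a q H = 15.62 at H/2 = 3.650 m.
ȳ = (P₁·2.433 + P₂·3.650)/(P₁+P₂) = 2.567 m.

2.57 m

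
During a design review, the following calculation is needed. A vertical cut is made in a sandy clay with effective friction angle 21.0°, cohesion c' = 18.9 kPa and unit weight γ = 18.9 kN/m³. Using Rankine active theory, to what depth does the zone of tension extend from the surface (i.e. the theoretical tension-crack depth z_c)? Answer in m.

2.91 m

K_a = tan²(45° − 21.0°/2) = 0.4724; √K_a = 0.6873.
The active pressure is zero where K_a γ z = 2c√K_a, so z_c = 2c/(γ√K_a) = 2×18.9/(18.9×0.6873) = 2.910 m.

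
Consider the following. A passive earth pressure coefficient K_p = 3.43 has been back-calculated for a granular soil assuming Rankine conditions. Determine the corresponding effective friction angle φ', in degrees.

K_p = (1+sin φ)/(1−sin φ) ⇒ sin φ = (K_p − 1)/(K_p + 1) = 0.5485.
φ = arcsin(0.5485) = 33.27°.

33.3°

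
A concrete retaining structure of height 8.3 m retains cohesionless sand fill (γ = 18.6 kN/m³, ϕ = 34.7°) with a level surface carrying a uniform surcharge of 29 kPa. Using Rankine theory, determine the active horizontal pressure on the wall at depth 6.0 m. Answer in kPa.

38.6 kPa

K_a = (1 − sin φ)/(1 + sin φ) = 0.2745.
σ_v = γz + q = 18.6 × 6.0 + 29 = 140.6 kPa.
σ_h = K_a σ_v = 0.2745 × 140.6 = 38.59 kPa.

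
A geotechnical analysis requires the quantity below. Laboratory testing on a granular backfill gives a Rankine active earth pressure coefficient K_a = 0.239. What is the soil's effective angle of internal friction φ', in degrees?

37.9°

K_a = tan²(45° − φ/2) ⇒ 45° − φ/2 = arctan(√0.239) = 26.05°.
φ = 2(45° − 26.05°) = 37.89°.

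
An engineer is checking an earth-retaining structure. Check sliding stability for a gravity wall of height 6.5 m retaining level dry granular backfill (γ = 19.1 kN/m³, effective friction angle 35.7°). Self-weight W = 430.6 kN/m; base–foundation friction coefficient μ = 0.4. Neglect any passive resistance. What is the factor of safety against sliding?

K_a = tan²(45° − 35.7°/2) = 0.2630.
P_a = ½K_aγH² = 0.5×0.2630×19.1×6.5² = 106.1 kN/m, acting at H/3 = 2.167 m above the base.
FS_sliding = μW / P_a = 0.4×430.6 / 106.1 = 1.623.

1.62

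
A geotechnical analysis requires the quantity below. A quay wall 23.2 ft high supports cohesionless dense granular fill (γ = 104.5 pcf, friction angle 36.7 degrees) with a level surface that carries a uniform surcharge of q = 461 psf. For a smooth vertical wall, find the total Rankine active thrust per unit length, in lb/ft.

9780 lb/ft

K_a = tan²(45° − φ/2) = 0.2519.
Soil triangle: ½ K_a γ H² = 0.5×0.2519×104.5×23.2² = 7083 lb/ft.
Surcharge rectangle: K_a q H = 0.2519×461×23.2 = 2694 lb/ft.
Total = 7083 + 2694 = 9777 lb/ft.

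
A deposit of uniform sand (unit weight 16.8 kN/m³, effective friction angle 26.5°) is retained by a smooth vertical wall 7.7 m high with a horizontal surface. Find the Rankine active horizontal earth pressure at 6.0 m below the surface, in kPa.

38.6 kPa

K_a = (1 − sin φ)/(1 + sin φ) = 0.3829.
σ_h = K_a γ z = 0.3829 × 16.8 × 6.0 = 38.60 kPa.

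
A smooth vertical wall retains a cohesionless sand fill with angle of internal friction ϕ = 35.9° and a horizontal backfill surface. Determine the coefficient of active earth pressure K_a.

0.261

K_a = (1 − sin φ)/(1 + sin φ) = (1 − sin 35.9°)/(1 + sin 35.9°) = 0.2607.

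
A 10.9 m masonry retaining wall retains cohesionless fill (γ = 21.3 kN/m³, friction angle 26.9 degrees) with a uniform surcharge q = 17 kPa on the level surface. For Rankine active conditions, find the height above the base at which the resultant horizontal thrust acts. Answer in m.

3.87 m

K_a = 0.3770.
Triangular part P₁ = ½K_aγH² = 477.0 at H/3 = 3.633 m; rectangular part P₂ = K_a q H = 69.86 at H/2 = 5.450 m.
ȳ = (P₁·3.633 + P₂·5.450)/(P₁+P₂) = 3.865 m.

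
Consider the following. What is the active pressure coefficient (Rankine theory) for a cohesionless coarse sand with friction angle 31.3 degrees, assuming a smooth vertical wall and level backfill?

0.316

K_a = (1 − sin φ)/(1 + sin φ) = (1 − sin 31.3°)/(1 + sin 31.3°) = 0.3162.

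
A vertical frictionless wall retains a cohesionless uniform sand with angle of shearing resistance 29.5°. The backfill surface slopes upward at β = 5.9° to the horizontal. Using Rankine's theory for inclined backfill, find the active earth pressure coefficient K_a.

0.346

K_a = cos β · (cos β − √(cos²β − cos²φ)) / (cos β + √(cos²β − cos²φ)).
cos β = 0.9947, cos φ = 0.8704, √(cos²β − cos²φ) = 0.4816.
K_a = 0.9947 × (0.9947 − 0.4816)/(0.9947 + 0.4816) = 0.3457.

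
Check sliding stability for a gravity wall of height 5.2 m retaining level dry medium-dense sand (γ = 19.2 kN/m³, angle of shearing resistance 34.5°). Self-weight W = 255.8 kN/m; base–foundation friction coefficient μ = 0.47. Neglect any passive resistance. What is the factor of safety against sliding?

K_a = tan²(45° − 34.5°/2) = 0.2768.
P_a = ½K_aγH² = 0.5×0.2768×19.2×5.2² = 71.85 kN/m, acting at H/3 = 1.733 m above the base.
FS_sliding = μW / P_a = 0.47×255.8 / 71.85 = 1.673.

1.67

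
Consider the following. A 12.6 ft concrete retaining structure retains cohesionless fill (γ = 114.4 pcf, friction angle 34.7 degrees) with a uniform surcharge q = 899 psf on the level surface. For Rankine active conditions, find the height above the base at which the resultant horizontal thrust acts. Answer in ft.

K_a = 0.2745.
Triangular part P₁ = ½K_aγH² = 2492 at H/3 = 4.200 ft; rectangular part P₂ = K_a q H = 3109 at H/2 = 6.300 ft.
ȳ = (P₁·4.200 + P₂·6.300)/(P₁+P₂) = 5.366 ft.

5.37 ft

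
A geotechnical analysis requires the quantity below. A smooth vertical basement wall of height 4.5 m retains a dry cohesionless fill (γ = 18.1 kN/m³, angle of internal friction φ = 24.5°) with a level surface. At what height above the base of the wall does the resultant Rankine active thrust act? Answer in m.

K_a = 0.4137.
The pressure distribution is triangular, so the resultant acts at H/3 above the base = 4.5/3 = 1.500 m.

1.50 m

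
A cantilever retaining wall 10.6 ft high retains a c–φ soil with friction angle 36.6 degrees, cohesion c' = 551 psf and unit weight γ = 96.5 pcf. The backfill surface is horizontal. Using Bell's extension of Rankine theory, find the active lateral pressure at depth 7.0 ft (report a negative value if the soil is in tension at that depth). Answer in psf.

K_a = (1 − sin φ)/(1 + sin φ) = 0.2530.
σ_a = K_a γ z − 2c√K_a = 0.2530×96.5×7.0 − 2×551×0.5029 = -383.4 psf.

-383 psf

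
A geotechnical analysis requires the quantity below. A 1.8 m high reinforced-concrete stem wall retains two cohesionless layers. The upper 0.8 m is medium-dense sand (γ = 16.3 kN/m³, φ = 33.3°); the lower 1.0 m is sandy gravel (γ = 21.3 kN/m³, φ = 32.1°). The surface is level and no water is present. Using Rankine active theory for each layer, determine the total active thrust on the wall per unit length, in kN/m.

K_a1 = tan²(45°−33.3°/2) = 0.2911; K_a2 = tan²(45°−32.1°/2) = 0.3060.
Layer 1: σ at base = K_a1 γ₁ h₁ = 3.796 kPa; P₁ = ½×3.796×0.8 = 1.519.
Layer 2: σ_v at top = γ₁h₁ = 13.04; σ_h top = K_a2×13.04 = 3.990; σ_h base = K_a2×(13.04+21.3×1.0) = 10.51.
P₂ = ½(3.990+10.51)×1.0 = 7.249. Total P_a = 1.519+7.249 = 8.768 kN/m.

8.77 kN/m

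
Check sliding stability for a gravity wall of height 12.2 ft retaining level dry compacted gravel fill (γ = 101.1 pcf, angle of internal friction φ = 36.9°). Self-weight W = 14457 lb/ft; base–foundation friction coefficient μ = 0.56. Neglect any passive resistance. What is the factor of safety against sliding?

K_a = tan²(45° − 36.9°/2) = 0.2497.
P_a = ½K_aγH² = 0.5×0.2497×101.1×12.2² = 1878 lb/ft, acting at H/3 = 4.067 ft above the base.
FS_sliding = μW / P_a = 0.56×14457 / 1878 = 4.310.

4.31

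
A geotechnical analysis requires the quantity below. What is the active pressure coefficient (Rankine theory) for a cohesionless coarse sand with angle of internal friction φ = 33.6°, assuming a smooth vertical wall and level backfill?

K_a = tan²(45° − φ/2) = tan²(28.20°) = 0.2875.

0.288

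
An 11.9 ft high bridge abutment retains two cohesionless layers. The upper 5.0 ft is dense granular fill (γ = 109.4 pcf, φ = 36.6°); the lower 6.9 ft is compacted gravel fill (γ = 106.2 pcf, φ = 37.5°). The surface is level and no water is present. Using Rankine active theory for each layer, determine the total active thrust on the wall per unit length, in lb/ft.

1880 lb/ft

K_a1 = tan²(45°−36.6°/2) = 0.2530; K_a2 = tan²(45°−37.5°/2) = 0.2432.
Layer 1: σ at base = K_a1 γ₁ h₁ = 138.4 psf; P₁ = ½×138.4×5.0 = 345.9.
Layer 2: σ_v at top = γ₁h₁ = 547.0; σ_h top = K_a2×547.0 = 133.0; σ_h base = K_a2×(547.0+106.2×6.9) = 311.2.
P₂ = ½(133.0+311.2)×6.9 = 1533. Total P_a = 345.9+1533 = 1879 lb/ft.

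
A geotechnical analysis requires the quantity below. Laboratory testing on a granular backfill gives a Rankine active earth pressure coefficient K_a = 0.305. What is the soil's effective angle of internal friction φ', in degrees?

32.2°

K_a = tan²(45° − φ/2) ⇒ 45° − φ/2 = arctan(√0.305) = 28.91°.
φ = 2(45° − 28.91°) = 32.18°.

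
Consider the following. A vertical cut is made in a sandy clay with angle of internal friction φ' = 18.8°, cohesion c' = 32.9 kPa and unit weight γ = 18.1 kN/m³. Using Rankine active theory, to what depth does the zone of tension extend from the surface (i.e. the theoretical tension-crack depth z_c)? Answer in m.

K_a = tan²(45° − 18.8°/2) = 0.5126; √K_a = 0.7159.
The active pressure is zero where K_a γ z = 2c√K_a, so z_c = 2c/(γ√K_a) = 2×32.9/(18.1×0.7159) = 5.078 m.

5.08 m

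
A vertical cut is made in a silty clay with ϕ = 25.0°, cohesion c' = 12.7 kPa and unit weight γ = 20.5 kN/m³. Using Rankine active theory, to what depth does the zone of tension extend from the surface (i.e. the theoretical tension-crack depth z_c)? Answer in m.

1.94 m

K_a = tan²(45° − 25.0°/2) = 0.4059; √K_a = 0.6371.
The active pressure is zero where K_a γ z = 2c√K_a, so z_c = 2c/(γ√K_a) = 2×12.7/(20.5×0.6371) = 1.945 m.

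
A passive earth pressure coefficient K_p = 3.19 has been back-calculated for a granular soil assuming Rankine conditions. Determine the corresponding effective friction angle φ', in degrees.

31.5°

K_p = (1+sin φ)/(1−sin φ) ⇒ sin φ = (K_p − 1)/(K_p + 1) = 0.5227.
φ = arcsin(0.5227) = 31.51°.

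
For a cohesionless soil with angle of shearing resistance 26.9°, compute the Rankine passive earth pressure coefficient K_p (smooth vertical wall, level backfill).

K_p = (1 + sin φ)/(1 − sin φ) = tan²(45° + 26.9°/2) = 2.653.

2.65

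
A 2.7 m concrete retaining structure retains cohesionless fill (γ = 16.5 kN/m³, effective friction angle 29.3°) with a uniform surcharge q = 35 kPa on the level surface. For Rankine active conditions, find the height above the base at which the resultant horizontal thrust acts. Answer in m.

K_a = 0.3428.
Triangular part P₁ = ½K_aγH² = 20.62 at H/3 = 0.9000 m; rectangular part P₂ = K_a q H = 32.40 at H/2 = 1.350 m.
ȳ = (P₁·0.9000 + P₂·1.350)/(P₁+P₂) = 1.175 m.

1.17 m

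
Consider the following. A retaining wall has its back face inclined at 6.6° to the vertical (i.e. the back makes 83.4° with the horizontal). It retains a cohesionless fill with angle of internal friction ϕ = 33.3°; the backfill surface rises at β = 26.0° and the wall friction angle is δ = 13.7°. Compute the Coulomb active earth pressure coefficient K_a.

K_a = sin²(α+φ) / [sin²α · sin(α−δ) · (1 + √{sin(φ+δ)sin(φ−β) / (sin(α−δ)sin(α+β))})²].
With α = 83.4°, φ = 33.3°, δ = 13.7°, β = 26.0°: K_a = 0.4919.

0.492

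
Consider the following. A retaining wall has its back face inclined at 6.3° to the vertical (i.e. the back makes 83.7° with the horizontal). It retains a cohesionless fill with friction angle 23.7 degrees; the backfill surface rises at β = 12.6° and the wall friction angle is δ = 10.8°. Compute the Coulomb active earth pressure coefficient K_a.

0.538

K_a = sin²(α+φ) / [sin²α · sin(α−δ) · (1 + √{sin(φ+δ)sin(φ−β) / (sin(α−δ)sin(α+β))})²].
With α = 83.7°, φ = 23.7°, δ = 10.8°, β = 12.6°: K_a = 0.5380.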